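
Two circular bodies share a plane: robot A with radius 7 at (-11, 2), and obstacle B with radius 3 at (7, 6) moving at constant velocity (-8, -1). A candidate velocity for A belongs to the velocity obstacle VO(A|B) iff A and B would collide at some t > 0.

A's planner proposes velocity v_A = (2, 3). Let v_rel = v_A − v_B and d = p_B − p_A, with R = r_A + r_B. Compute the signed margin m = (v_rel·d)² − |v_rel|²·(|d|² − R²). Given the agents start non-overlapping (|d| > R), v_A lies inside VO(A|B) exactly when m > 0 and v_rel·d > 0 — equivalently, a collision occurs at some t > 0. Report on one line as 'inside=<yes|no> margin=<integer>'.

d = (18, 4),  |d|² = 340;  R = 7+3 = 10,  c = 340−10² = 240
v_rel = (10, 4),  |v_rel|² = 116;  v_rel·d = (10)·(18) + (4)·(4) = 196
116·t² − 392·t + 240 = 0  ⇒  m = 196² − 116·240 = 10576
m = 10576 > 0,  v_rel·d = 196 > 0  ⇒  inside

inside=yes margin=10576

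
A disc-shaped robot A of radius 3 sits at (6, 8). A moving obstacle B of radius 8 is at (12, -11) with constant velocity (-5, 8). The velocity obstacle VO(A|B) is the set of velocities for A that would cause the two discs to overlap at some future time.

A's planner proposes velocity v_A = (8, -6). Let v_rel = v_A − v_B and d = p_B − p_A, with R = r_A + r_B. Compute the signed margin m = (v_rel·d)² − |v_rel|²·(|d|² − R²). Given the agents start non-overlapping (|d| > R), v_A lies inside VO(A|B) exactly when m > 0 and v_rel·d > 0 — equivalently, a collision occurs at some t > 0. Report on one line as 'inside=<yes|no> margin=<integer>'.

d = (6, -19),  |d|² = 397;  R = 3+8 = 11,  c = 397−11² = 276
v_rel = (13, -14),  |v_rel|² = 365;  v_rel·d = (13)·(6) + (-14)·(-19) = 344
365·t² − 688·t + 276 = 0  ⇒  m = 344² − 365·276 = 17596
m = 17596 > 0,  v_rel·d = 344 > 0  ⇒  inside

inside=yes margin=17596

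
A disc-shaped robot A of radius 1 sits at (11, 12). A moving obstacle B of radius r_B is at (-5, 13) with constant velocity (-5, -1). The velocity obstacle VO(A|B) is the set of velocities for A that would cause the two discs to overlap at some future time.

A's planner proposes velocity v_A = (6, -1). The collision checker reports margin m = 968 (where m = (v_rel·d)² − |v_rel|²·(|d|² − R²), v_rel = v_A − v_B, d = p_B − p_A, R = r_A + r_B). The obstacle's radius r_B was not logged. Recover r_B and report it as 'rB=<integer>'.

m = 968
d = (-16, 1);  v_rel = (11, 0),  |v_rel|² = 121
v_rel×d = (11)·(1) − (0)·(-16) = 11
since m = R²·121 − 11²:  R² = (121 + 968) / 121 = 9
R = √9 = 3  ⇒  r_B = 3 − 1 = 2

rB=2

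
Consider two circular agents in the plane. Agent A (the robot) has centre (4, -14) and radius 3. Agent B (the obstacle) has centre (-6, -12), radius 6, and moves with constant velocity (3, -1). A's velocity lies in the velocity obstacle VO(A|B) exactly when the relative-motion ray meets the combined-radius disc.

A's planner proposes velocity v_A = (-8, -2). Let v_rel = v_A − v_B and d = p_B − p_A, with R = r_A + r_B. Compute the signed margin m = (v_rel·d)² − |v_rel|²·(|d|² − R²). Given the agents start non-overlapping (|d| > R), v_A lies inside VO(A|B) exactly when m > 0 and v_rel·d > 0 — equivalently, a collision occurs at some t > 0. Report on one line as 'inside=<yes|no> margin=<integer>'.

d = (-10, 2),  |d|² = 104;  R = 3+6 = 9,  c = 104−9² = 23
v_rel = (-11, -1),  |v_rel|² = 122;  v_rel·d = (-11)·(-10) + (-1)·(2) = 108
122·t² − 216·t + 23 = 0  ⇒  m = 108² − 122·23 = 8858
m = 8858 > 0,  v_rel·d = 108 > 0  ⇒  inside

inside=yes margin=8858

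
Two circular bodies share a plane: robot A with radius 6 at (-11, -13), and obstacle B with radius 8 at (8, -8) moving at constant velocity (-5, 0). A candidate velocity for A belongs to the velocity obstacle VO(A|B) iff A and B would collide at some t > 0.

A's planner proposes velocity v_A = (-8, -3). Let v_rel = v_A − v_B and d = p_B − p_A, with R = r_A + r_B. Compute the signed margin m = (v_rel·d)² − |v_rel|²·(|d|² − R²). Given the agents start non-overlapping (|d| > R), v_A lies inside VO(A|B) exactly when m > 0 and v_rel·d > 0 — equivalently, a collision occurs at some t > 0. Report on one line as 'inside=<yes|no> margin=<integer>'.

d = (19, 5),  |d|² = 386;  R = 6+8 = 14,  c = 386−14² = 190
v_rel = (-3, -3),  |v_rel|² = 18;  v_rel·d = (-3)·(19) + (-3)·(5) = -72
18·t² + 144·t + 190 = 0  ⇒  m = (-72)² − 18·190 = 1764
m = 1764 > 0,  v_rel·d = -72 < 0  ⇒  outside

inside=no margin=1764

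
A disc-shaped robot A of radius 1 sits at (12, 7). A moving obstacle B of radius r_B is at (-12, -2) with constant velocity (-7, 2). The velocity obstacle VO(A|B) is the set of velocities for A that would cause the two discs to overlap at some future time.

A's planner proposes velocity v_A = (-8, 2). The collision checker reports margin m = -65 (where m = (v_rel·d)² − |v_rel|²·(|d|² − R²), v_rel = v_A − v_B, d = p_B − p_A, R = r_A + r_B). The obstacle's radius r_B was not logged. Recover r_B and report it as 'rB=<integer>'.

m = -65
d = (-24, -9);  v_rel = (-1, 0),  |v_rel|² = 1
v_rel×d = (-1)·(-9) − (0)·(-24) = 9
since m = R²·1 − 9²:  R² = (81 + -65) / 1 = 16
R = √16 = 4  ⇒  r_B = 4 − 1 = 3

rB=3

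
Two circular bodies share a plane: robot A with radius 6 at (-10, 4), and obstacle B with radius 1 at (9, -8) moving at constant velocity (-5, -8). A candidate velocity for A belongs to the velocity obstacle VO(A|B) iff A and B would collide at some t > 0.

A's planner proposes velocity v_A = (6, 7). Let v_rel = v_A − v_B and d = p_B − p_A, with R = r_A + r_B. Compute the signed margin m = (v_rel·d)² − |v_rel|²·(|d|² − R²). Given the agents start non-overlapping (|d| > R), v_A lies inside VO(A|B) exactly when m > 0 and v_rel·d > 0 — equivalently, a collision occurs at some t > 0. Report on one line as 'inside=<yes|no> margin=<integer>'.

d = (19, -12),  |d|² = 505;  R = 6+1 = 7,  c = 505−7² = 456
v_rel = (11, 15),  |v_rel|² = 346;  v_rel·d = (11)·(19) + (15)·(-12) = 29
346·t² − 58·t + 456 = 0  ⇒  m = 29² − 346·456 = -156935
m = -156935 < 0,  v_rel·d = 29 > 0  ⇒  outside

inside=no margin=-156935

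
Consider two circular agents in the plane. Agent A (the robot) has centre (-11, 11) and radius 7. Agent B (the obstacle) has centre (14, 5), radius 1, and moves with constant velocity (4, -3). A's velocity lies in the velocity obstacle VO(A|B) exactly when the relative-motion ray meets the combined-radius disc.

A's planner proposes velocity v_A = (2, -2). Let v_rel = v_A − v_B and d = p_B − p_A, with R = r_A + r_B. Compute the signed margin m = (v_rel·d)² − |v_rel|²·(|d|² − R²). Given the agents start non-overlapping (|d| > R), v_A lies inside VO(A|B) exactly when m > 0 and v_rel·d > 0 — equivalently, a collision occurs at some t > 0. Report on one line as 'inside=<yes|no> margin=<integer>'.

d = (25, -6),  |d|² = 661;  R = 7+1 = 8,  c = 661−8² = 597
v_rel = (-2, 1),  |v_rel|² = 5;  v_rel·d = (-2)·(25) + (1)·(-6) = -56
5·t² + 112·t + 597 = 0  ⇒  m = (-56)² − 5·597 = 151
m = 151 > 0,  v_rel·d = -56 < 0  ⇒  outside

inside=no margin=151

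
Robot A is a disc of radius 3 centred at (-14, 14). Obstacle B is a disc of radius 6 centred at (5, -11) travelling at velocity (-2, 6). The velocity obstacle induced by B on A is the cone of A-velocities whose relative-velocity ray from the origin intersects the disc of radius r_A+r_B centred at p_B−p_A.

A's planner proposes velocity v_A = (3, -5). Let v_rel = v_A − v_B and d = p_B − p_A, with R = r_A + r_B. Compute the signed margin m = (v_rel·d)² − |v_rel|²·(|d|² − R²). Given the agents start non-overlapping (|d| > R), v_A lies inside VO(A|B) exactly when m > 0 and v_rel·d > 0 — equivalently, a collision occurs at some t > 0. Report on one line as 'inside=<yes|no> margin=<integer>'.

d = (19, -25),  |d|² = 986;  R = 3+6 = 9,  c = 986−9² = 905
v_rel = (5, -11),  |v_rel|² = 146;  v_rel·d = (5)·(19) + (-11)·(-25) = 370
146·t² − 740·t + 905 = 0  ⇒  m = 370² − 146·905 = 4770
m = 4770 > 0,  v_rel·d = 370 > 0  ⇒  inside

inside=yes margin=4770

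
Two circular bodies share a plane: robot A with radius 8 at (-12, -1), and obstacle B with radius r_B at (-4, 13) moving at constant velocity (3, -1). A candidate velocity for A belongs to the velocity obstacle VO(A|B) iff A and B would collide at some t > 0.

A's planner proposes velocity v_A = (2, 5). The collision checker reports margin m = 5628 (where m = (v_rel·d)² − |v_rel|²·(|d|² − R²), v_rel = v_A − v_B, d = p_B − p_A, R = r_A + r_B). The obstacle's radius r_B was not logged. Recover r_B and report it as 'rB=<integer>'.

m = 5628
d = (8, 14);  v_rel = (-1, 6),  |v_rel|² = 37
v_rel×d = (-1)·(14) − (6)·(8) = -62
since m = R²·37 − (-62)²:  R² = (3844 + 5628) / 37 = 256
R = √256 = 16  ⇒  r_B = 16 − 8 = 8

rB=8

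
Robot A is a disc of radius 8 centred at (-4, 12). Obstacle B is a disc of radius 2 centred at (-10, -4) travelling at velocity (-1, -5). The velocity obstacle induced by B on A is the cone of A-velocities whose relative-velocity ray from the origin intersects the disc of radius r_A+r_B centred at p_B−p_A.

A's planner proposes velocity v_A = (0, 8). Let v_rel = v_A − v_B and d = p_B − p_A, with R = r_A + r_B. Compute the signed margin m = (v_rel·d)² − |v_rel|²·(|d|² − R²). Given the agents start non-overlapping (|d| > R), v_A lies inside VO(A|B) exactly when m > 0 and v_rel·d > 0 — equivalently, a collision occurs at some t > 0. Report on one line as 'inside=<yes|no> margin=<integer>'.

d = (-6, -16),  |d|² = 292;  R = 8+2 = 10,  c = 292−10² = 192
v_rel = (1, 13),  |v_rel|² = 170;  v_rel·d = (1)·(-6) + (13)·(-16) = -214
170·t² + 428·t + 192 = 0  ⇒  m = (-214)² − 170·192 = 13156
m = 13156 > 0,  v_rel·d = -214 < 0  ⇒  outside

inside=no margin=13156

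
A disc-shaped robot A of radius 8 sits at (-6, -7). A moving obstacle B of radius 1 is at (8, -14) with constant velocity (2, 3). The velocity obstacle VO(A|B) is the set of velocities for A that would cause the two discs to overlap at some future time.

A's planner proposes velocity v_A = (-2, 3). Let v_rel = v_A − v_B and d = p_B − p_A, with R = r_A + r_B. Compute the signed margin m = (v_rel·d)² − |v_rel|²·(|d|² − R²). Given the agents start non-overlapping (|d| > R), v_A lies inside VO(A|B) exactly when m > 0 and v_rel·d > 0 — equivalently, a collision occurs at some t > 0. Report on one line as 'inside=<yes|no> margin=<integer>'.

d = (14, -7),  |d|² = 245;  R = 8+1 = 9,  c = 245−9² = 164
v_rel = (-4, 0),  |v_rel|² = 16;  v_rel·d = (-4)·(14) + (0)·(-7) = -56
16·t² + 112·t + 164 = 0  ⇒  m = (-56)² − 16·164 = 512
m = 512 > 0,  v_rel·d = -56 < 0  ⇒  outside

inside=no margin=512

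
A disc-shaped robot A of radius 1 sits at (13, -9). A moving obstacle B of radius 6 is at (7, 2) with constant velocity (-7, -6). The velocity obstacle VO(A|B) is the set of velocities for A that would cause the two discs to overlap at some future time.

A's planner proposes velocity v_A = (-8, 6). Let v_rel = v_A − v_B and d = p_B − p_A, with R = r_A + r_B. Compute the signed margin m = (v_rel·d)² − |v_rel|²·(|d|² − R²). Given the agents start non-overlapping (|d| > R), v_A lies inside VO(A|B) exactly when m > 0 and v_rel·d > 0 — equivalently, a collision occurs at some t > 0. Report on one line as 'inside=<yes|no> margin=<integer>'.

d = (-6, 11),  |d|² = 157;  R = 1+6 = 7,  c = 157−7² = 108
v_rel = (-1, 12),  |v_rel|² = 145;  v_rel·d = (-1)·(-6) + (12)·(11) = 138
145·t² − 276·t + 108 = 0  ⇒  m = 138² − 145·108 = 3384
m = 3384 > 0,  v_rel·d = 138 > 0  ⇒  inside

inside=yes margin=3384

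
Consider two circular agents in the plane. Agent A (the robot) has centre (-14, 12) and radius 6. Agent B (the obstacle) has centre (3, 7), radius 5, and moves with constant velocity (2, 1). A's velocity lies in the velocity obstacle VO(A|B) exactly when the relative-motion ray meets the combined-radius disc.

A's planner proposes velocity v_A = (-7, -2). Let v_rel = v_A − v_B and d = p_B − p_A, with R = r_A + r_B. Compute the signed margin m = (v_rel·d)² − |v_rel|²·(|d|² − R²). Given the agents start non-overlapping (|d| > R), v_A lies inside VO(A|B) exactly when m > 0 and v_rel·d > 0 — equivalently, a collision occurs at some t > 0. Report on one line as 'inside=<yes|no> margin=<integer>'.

d = (17, -5),  |d|² = 314;  R = 6+5 = 11,  c = 314−11² = 193
v_rel = (-9, -3),  |v_rel|² = 90;  v_rel·d = (-9)·(17) + (-3)·(-5) = -138
90·t² + 276·t + 193 = 0  ⇒  m = (-138)² − 90·193 = 1674
m = 1674 > 0,  v_rel·d = -138 < 0  ⇒  outside

inside=no margin=1674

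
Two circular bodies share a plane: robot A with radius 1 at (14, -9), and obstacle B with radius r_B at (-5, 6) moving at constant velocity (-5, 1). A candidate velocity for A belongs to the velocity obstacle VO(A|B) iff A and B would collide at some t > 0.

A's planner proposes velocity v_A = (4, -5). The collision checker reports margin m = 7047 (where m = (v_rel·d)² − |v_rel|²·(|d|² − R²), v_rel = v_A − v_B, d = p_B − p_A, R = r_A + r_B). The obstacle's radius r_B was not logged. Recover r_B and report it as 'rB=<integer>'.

m = 7047
d = (-19, 15);  v_rel = (9, -6),  |v_rel|² = 117
v_rel×d = (9)·(15) − (-6)·(-19) = 21
since m = R²·117 − 21²:  R² = (441 + 7047) / 117 = 64
R = √64 = 8  ⇒  r_B = 8 − 1 = 7

rB=7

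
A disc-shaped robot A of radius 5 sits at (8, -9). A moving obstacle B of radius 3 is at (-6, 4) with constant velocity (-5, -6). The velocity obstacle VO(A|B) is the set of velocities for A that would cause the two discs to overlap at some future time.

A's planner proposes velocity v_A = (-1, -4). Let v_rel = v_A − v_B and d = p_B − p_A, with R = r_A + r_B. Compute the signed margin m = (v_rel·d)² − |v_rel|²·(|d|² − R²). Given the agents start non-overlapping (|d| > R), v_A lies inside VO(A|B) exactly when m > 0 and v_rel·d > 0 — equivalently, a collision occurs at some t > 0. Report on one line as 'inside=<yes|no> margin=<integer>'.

d = (-14, 13),  |d|² = 365;  R = 5+3 = 8,  c = 365−8² = 301
v_rel = (4, 2),  |v_rel|² = 20;  v_rel·d = (4)·(-14) + (2)·(13) = -30
20·t² + 60·t + 301 = 0  ⇒  m = (-30)² − 20·301 = -5120
m = -5120 < 0,  v_rel·d = -30 < 0  ⇒  outside

inside=no margin=-5120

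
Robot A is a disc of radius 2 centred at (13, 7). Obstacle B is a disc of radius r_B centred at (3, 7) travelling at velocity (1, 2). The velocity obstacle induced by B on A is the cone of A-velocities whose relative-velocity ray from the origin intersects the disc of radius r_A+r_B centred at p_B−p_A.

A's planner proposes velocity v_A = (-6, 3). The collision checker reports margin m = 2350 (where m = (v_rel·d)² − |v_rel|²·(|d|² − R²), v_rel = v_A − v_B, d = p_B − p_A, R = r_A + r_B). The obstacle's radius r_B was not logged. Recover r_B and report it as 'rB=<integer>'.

m = 2350
d = (-10, 0);  v_rel = (-7, 1),  |v_rel|² = 50
v_rel×d = (-7)·(0) − (1)·(-10) = 10
since m = R²·50 − 10²:  R² = (100 + 2350) / 50 = 49
R = √49 = 7  ⇒  r_B = 7 − 2 = 5

rB=5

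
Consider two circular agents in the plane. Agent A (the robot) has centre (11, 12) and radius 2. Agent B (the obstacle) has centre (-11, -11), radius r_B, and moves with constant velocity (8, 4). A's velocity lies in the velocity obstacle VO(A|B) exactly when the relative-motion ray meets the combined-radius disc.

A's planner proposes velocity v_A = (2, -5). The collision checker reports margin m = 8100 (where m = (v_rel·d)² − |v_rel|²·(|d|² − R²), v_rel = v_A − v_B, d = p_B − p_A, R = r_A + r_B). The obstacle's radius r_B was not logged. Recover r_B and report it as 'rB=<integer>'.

m = 8100
d = (-22, -23);  v_rel = (-6, -9),  |v_rel|² = 117
v_rel×d = (-6)·(-23) − (-9)·(-22) = -60
since m = R²·117 − (-60)²:  R² = (3600 + 8100) / 117 = 100
R = √100 = 10  ⇒  r_B = 10 − 2 = 8

rB=8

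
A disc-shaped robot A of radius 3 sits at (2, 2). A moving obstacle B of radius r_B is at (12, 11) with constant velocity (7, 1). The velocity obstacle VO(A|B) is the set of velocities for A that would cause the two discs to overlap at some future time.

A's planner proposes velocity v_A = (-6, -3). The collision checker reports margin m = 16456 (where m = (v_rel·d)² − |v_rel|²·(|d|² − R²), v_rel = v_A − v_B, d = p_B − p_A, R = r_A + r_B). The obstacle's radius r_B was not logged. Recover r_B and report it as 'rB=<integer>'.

m = 16456
d = (10, 9);  v_rel = (-13, -4),  |v_rel|² = 185
v_rel×d = (-13)·(9) − (-4)·(10) = -77
since m = R²·185 − (-77)²:  R² = (5929 + 16456) / 185 = 121
R = √121 = 11  ⇒  r_B = 11 − 3 = 8

rB=8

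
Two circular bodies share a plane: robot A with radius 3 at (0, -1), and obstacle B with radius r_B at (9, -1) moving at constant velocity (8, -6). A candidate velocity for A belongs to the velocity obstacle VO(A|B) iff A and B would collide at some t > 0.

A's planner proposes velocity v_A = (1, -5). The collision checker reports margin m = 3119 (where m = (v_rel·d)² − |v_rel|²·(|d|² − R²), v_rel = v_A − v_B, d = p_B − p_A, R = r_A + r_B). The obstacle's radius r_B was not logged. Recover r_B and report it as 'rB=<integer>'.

m = 3119
d = (9, 0);  v_rel = (-7, 1),  |v_rel|² = 50
v_rel×d = (-7)·(0) − (1)·(9) = -9
since m = R²·50 − (-9)²:  R² = (81 + 3119) / 50 = 64
R = √64 = 8  ⇒  r_B = 8 − 3 = 5

rB=5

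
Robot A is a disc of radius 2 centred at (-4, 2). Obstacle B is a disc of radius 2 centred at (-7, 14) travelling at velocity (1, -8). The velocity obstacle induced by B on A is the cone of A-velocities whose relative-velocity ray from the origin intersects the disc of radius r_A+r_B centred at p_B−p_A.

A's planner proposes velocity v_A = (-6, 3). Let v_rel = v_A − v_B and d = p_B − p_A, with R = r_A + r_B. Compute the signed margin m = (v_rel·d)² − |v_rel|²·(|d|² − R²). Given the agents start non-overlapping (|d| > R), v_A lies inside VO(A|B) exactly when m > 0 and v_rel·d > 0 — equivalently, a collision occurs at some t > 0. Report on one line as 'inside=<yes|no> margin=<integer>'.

d = (-3, 12),  |d|² = 153;  R = 2+2 = 4,  c = 153−4² = 137
v_rel = (-7, 11),  |v_rel|² = 170;  v_rel·d = (-7)·(-3) + (11)·(12) = 153
170·t² − 306·t + 137 = 0  ⇒  m = 153² − 170·137 = 119
m = 119 > 0,  v_rel·d = 153 > 0  ⇒  inside

inside=yes margin=119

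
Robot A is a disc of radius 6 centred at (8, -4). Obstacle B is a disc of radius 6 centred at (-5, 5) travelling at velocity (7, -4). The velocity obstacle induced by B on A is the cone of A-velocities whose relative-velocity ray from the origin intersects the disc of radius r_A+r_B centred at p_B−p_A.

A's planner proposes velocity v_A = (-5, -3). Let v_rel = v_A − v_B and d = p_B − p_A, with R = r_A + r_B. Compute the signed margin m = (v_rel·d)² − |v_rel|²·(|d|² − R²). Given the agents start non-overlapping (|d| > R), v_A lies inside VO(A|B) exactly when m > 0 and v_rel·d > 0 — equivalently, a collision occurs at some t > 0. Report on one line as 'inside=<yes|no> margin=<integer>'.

d = (-13, 9),  |d|² = 250;  R = 6+6 = 12,  c = 250−12² = 106
v_rel = (-12, 1),  |v_rel|² = 145;  v_rel·d = (-12)·(-13) + (1)·(9) = 165
145·t² − 330·t + 106 = 0  ⇒  m = 165² − 145·106 = 11855
m = 11855 > 0,  v_rel·d = 165 > 0  ⇒  inside

inside=yes margin=11855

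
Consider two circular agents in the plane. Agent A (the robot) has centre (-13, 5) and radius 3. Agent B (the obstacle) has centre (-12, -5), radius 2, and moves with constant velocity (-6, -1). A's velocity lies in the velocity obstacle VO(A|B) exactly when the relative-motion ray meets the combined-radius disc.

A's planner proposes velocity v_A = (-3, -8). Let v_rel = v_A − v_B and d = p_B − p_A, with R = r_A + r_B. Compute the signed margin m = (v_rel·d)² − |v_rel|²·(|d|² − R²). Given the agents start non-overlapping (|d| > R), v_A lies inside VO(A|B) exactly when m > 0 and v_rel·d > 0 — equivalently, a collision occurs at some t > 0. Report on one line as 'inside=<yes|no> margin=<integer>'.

d = (1, -10),  |d|² = 101;  R = 3+2 = 5,  c = 101−5² = 76
v_rel = (3, -7),  |v_rel|² = 58;  v_rel·d = (3)·(1) + (-7)·(-10) = 73
58·t² − 146·t + 76 = 0  ⇒  m = 73² − 58·76 = 921
m = 921 > 0,  v_rel·d = 73 > 0  ⇒  inside

inside=yes margin=921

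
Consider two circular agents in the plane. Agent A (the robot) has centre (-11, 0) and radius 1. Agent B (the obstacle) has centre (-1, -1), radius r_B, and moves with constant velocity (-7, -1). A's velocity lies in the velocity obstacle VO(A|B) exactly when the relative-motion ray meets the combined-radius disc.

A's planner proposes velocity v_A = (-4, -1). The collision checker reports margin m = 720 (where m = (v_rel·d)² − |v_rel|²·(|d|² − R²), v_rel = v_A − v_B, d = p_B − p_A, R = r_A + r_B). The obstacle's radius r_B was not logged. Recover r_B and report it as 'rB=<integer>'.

m = 720
d = (10, -1);  v_rel = (3, 0),  |v_rel|² = 9
v_rel×d = (3)·(-1) − (0)·(10) = -3
since m = R²·9 − (-3)²:  R² = (9 + 720) / 9 = 81
R = √81 = 9  ⇒  r_B = 9 − 1 = 8

rB=8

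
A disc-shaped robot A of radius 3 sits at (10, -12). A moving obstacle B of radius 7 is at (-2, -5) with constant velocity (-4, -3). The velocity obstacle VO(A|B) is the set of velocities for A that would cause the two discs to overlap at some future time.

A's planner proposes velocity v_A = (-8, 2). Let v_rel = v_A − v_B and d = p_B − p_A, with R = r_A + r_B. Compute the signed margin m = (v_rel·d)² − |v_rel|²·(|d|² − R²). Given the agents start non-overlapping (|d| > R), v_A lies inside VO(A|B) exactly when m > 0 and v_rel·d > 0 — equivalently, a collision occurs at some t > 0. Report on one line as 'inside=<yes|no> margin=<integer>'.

d = (-12, 7),  |d|² = 193;  R = 3+7 = 10,  c = 193−10² = 93
v_rel = (-4, 5),  |v_rel|² = 41;  v_rel·d = (-4)·(-12) + (5)·(7) = 83
41·t² − 166·t + 93 = 0  ⇒  m = 83² − 41·93 = 3076
m = 3076 > 0,  v_rel·d = 83 > 0  ⇒  inside

inside=yes margin=3076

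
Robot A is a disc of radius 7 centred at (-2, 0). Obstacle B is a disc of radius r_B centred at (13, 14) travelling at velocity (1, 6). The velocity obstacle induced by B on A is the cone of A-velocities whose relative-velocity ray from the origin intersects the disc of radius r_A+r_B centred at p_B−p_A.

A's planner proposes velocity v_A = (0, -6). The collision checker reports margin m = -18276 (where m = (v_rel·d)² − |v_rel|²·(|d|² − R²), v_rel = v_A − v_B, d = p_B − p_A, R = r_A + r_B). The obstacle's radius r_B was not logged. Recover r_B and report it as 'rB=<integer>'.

m = -18276
d = (15, 14);  v_rel = (-1, -12),  |v_rel|² = 145
v_rel×d = (-1)·(14) − (-12)·(15) = 166
since m = R²·145 − 166²:  R² = (27556 + -18276) / 145 = 64
R = √64 = 8  ⇒  r_B = 8 − 7 = 1

rB=1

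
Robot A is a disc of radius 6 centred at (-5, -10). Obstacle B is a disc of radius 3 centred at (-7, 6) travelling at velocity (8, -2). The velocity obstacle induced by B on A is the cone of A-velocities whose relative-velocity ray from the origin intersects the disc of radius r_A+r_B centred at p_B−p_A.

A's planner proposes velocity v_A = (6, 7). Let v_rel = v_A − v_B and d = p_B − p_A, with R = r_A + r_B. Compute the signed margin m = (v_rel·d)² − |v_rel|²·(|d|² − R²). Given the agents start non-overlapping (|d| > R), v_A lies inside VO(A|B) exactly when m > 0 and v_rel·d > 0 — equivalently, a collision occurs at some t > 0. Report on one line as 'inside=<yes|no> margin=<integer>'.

d = (-2, 16),  |d|² = 260;  R = 6+3 = 9,  c = 260−9² = 179
v_rel = (-2, 9),  |v_rel|² = 85;  v_rel·d = (-2)·(-2) + (9)·(16) = 148
85·t² − 296·t + 179 = 0  ⇒  m = 148² − 85·179 = 6689
m = 6689 > 0,  v_rel·d = 148 > 0  ⇒  inside

inside=yes margin=6689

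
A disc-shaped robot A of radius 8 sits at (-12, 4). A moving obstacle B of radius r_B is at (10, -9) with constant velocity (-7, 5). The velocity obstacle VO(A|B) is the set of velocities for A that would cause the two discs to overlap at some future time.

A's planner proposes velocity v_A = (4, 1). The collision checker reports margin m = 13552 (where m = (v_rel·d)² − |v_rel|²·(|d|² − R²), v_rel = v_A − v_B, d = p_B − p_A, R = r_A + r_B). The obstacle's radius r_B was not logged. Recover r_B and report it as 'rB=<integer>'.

m = 13552
d = (22, -13);  v_rel = (11, -4),  |v_rel|² = 137
v_rel×d = (11)·(-13) − (-4)·(22) = -55
since m = R²·137 − (-55)²:  R² = (3025 + 13552) / 137 = 121
R = √121 = 11  ⇒  r_B = 11 − 8 = 3

rB=3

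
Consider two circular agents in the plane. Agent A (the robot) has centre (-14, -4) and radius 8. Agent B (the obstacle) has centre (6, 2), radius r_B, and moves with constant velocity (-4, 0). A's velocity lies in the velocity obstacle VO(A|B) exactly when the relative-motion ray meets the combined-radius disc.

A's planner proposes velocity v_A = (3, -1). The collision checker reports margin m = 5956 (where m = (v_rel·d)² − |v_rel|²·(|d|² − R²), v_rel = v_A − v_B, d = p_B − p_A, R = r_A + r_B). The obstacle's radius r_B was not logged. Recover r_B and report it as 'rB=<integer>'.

m = 5956
d = (20, 6);  v_rel = (7, -1),  |v_rel|² = 50
v_rel×d = (7)·(6) − (-1)·(20) = 62
since m = R²·50 − 62²:  R² = (3844 + 5956) / 50 = 196
R = √196 = 14  ⇒  r_B = 14 − 8 = 6

rB=6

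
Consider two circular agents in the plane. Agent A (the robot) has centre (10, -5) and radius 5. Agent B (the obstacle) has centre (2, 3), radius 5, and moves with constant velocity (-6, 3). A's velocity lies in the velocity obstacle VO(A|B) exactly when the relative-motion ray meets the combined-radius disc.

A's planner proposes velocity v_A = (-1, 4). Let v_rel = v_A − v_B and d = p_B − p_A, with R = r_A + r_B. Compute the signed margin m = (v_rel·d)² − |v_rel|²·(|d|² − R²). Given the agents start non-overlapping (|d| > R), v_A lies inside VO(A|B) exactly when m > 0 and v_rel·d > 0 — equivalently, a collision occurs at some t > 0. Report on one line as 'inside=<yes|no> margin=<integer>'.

d = (-8, 8),  |d|² = 128;  R = 5+5 = 10,  c = 128−10² = 28
v_rel = (5, 1),  |v_rel|² = 26;  v_rel·d = (5)·(-8) + (1)·(8) = -32
26·t² + 64·t + 28 = 0  ⇒  m = (-32)² − 26·28 = 296
m = 296 > 0,  v_rel·d = -32 < 0  ⇒  outside

inside=no margin=296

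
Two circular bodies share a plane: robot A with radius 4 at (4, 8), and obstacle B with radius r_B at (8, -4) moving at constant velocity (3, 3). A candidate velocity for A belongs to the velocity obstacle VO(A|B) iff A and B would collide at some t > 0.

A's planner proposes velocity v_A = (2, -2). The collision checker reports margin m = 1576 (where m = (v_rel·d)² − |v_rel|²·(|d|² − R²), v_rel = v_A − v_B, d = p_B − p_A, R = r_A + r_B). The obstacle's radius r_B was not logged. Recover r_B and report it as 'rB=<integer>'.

m = 1576
d = (4, -12);  v_rel = (-1, -5),  |v_rel|² = 26
v_rel×d = (-1)·(-12) − (-5)·(4) = 32
since m = R²·26 − 32²:  R² = (1024 + 1576) / 26 = 100
R = √100 = 10  ⇒  r_B = 10 − 4 = 6

rB=6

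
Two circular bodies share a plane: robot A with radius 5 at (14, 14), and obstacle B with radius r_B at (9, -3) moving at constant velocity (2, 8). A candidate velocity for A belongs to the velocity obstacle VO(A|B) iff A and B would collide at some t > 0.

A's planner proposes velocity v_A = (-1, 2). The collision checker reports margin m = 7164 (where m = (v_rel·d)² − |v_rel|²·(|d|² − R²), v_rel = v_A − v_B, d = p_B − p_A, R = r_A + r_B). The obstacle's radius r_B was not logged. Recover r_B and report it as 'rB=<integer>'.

m = 7164
d = (-5, -17);  v_rel = (-3, -6),  |v_rel|² = 45
v_rel×d = (-3)·(-17) − (-6)·(-5) = 21
since m = R²·45 − 21²:  R² = (441 + 7164) / 45 = 169
R = √169 = 13  ⇒  r_B = 13 − 5 = 8

rB=8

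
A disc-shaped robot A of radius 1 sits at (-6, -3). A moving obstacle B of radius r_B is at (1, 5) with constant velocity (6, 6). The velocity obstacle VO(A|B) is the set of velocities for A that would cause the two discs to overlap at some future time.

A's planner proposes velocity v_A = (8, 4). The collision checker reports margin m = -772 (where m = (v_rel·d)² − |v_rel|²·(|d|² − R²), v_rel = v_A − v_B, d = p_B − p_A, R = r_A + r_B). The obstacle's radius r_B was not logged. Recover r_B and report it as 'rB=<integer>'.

m = -772
d = (7, 8);  v_rel = (2, -2),  |v_rel|² = 8
v_rel×d = (2)·(8) − (-2)·(7) = 30
since m = R²·8 − 30²:  R² = (900 + -772) / 8 = 16
R = √16 = 4  ⇒  r_B = 4 − 1 = 3

rB=3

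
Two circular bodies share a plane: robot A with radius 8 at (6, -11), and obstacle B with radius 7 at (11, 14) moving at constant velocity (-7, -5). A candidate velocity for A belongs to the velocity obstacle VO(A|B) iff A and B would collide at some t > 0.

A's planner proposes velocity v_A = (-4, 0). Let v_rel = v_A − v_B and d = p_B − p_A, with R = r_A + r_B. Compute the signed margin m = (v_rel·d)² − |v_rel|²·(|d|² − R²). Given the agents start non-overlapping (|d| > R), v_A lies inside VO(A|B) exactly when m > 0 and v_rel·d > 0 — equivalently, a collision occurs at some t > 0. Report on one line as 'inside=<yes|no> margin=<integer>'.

d = (5, 25),  |d|² = 650;  R = 8+7 = 15,  c = 650−15² = 425
v_rel = (3, 5),  |v_rel|² = 34;  v_rel·d = (3)·(5) + (5)·(25) = 140
34·t² − 280·t + 425 = 0  ⇒  m = 140² − 34·425 = 5150
m = 5150 > 0,  v_rel·d = 140 > 0  ⇒  inside

inside=yes margin=5150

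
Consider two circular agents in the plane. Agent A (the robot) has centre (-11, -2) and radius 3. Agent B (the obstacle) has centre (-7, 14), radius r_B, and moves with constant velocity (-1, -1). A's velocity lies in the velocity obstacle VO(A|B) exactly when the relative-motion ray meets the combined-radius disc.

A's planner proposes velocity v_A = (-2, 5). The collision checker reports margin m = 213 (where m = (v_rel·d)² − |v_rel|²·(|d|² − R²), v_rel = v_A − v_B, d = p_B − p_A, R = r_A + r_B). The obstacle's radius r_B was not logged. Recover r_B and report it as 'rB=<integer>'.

m = 213
d = (4, 16);  v_rel = (-1, 6),  |v_rel|² = 37
v_rel×d = (-1)·(16) − (6)·(4) = -40
since m = R²·37 − (-40)²:  R² = (1600 + 213) / 37 = 49
R = √49 = 7  ⇒  r_B = 7 − 3 = 4

rB=4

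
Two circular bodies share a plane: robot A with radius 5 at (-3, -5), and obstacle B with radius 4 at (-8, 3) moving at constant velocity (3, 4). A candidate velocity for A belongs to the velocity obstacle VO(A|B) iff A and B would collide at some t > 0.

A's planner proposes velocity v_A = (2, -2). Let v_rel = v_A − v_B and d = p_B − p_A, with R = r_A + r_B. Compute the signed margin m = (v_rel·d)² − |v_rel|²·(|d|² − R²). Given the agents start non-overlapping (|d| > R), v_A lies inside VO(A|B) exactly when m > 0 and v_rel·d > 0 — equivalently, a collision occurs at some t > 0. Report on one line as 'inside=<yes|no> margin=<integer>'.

d = (-5, 8),  |d|² = 89;  R = 5+4 = 9,  c = 89−9² = 8
v_rel = (-1, -6),  |v_rel|² = 37;  v_rel·d = (-1)·(-5) + (-6)·(8) = -43
37·t² + 86·t + 8 = 0  ⇒  m = (-43)² − 37·8 = 1553
m = 1553 > 0,  v_rel·d = -43 < 0  ⇒  outside

inside=no margin=1553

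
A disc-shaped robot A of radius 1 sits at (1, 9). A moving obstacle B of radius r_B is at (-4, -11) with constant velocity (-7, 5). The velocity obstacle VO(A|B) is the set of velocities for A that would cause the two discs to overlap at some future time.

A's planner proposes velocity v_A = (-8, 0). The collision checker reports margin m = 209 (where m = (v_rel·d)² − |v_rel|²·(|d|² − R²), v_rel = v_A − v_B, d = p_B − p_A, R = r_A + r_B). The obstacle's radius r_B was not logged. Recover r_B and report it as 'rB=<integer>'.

m = 209
d = (-5, -20);  v_rel = (-1, -5),  |v_rel|² = 26
v_rel×d = (-1)·(-20) − (-5)·(-5) = -5
since m = R²·26 − (-5)²:  R² = (25 + 209) / 26 = 9
R = √9 = 3  ⇒  r_B = 3 − 1 = 2

rB=2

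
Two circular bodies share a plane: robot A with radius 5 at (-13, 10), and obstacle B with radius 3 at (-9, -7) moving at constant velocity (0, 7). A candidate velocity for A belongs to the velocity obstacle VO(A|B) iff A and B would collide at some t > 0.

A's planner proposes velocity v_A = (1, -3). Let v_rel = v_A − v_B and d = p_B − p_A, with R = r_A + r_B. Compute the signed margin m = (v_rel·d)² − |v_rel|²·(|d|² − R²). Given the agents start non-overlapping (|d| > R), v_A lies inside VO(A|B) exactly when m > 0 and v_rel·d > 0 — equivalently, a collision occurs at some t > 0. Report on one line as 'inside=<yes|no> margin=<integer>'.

d = (4, -17),  |d|² = 305;  R = 5+3 = 8,  c = 305−8² = 241
v_rel = (1, -10),  |v_rel|² = 101;  v_rel·d = (1)·(4) + (-10)·(-17) = 174
101·t² − 348·t + 241 = 0  ⇒  m = 174² − 101·241 = 5935
m = 5935 > 0,  v_rel·d = 174 > 0  ⇒  inside

inside=yes margin=5935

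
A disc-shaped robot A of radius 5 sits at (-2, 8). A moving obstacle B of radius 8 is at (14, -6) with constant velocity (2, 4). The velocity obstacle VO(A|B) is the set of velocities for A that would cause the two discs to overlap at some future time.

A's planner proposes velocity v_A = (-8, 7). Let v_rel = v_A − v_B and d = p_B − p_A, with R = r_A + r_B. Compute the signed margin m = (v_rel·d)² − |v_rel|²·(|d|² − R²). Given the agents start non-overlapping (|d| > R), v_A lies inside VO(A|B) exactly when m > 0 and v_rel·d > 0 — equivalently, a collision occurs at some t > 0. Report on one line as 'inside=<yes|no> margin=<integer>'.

d = (16, -14),  |d|² = 452;  R = 5+8 = 13,  c = 452−13² = 283
v_rel = (-10, 3),  |v_rel|² = 109;  v_rel·d = (-10)·(16) + (3)·(-14) = -202
109·t² + 404·t + 283 = 0  ⇒  m = (-202)² − 109·283 = 9957
m = 9957 > 0,  v_rel·d = -202 < 0  ⇒  outside

inside=no margin=9957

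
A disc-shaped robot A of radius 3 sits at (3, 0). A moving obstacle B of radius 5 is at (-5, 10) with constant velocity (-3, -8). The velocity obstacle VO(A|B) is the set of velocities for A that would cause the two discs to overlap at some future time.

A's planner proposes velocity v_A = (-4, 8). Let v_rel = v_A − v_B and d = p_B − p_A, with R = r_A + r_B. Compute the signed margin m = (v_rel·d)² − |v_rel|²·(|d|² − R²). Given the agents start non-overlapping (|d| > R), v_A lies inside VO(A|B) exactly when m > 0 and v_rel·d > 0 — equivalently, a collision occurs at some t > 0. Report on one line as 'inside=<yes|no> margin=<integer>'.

d = (-8, 10),  |d|² = 164;  R = 3+5 = 8,  c = 164−8² = 100
v_rel = (-1, 16),  |v_rel|² = 257;  v_rel·d = (-1)·(-8) + (16)·(10) = 168
257·t² − 336·t + 100 = 0  ⇒  m = 168² − 257·100 = 2524
m = 2524 > 0,  v_rel·d = 168 > 0  ⇒  inside

inside=yes margin=2524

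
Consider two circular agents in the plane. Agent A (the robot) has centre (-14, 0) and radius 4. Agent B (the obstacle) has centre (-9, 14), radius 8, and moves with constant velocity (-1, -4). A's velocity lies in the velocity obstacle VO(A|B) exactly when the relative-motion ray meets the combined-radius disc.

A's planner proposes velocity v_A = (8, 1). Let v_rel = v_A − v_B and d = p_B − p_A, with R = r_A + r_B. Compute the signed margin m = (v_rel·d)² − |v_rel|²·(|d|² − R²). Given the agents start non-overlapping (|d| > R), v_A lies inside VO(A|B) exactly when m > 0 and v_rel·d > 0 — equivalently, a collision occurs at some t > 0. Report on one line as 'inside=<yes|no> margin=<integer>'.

d = (5, 14),  |d|² = 221;  R = 4+8 = 12,  c = 221−12² = 77
v_rel = (9, 5),  |v_rel|² = 106;  v_rel·d = (9)·(5) + (5)·(14) = 115
106·t² − 230·t + 77 = 0  ⇒  m = 115² − 106·77 = 5063
m = 5063 > 0,  v_rel·d = 115 > 0  ⇒  inside

inside=yes margin=5063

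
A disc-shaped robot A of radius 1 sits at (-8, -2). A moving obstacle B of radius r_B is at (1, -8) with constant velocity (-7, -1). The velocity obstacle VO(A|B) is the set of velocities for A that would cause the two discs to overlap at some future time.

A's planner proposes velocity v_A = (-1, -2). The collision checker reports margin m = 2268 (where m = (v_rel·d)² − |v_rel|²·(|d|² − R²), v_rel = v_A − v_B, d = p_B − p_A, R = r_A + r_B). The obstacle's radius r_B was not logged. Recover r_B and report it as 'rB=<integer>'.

m = 2268
d = (9, -6);  v_rel = (6, -1),  |v_rel|² = 37
v_rel×d = (6)·(-6) − (-1)·(9) = -27
since m = R²·37 − (-27)²:  R² = (729 + 2268) / 37 = 81
R = √81 = 9  ⇒  r_B = 9 − 1 = 8

rB=8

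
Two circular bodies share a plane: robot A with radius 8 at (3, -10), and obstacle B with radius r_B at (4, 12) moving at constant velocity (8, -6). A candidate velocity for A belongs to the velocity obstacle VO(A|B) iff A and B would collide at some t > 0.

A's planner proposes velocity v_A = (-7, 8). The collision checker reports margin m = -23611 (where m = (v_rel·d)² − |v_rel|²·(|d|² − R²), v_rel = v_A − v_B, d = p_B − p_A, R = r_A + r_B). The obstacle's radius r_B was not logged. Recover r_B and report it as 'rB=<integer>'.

m = -23611
d = (1, 22);  v_rel = (-15, 14),  |v_rel|² = 421
v_rel×d = (-15)·(22) − (14)·(1) = -344
since m = R²·421 − (-344)²:  R² = (118336 + -23611) / 421 = 225
R = √225 = 15  ⇒  r_B = 15 − 8 = 7

rB=7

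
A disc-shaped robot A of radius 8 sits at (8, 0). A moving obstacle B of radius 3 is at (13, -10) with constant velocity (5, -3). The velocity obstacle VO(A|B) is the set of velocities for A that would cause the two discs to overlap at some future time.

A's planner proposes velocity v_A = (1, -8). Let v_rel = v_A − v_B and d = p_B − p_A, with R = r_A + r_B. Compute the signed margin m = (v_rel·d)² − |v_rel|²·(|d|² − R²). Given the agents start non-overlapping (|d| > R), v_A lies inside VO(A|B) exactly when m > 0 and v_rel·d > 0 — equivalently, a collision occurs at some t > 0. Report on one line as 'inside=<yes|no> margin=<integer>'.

d = (5, -10),  |d|² = 125;  R = 8+3 = 11,  c = 125−11² = 4
v_rel = (-4, -5),  |v_rel|² = 41;  v_rel·d = (-4)·(5) + (-5)·(-10) = 30
41·t² − 60·t + 4 = 0  ⇒  m = 30² − 41·4 = 736
m = 736 > 0,  v_rel·d = 30 > 0  ⇒  inside

inside=yes margin=736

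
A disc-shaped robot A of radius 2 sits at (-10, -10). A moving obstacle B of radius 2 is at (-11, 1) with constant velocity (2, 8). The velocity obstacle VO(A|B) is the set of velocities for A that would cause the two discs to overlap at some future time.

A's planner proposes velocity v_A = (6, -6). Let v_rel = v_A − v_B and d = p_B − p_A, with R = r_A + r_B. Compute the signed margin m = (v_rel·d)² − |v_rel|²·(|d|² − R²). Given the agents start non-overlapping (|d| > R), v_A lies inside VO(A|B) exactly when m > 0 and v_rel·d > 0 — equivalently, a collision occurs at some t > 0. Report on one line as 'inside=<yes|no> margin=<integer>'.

d = (-1, 11),  |d|² = 122;  R = 2+2 = 4,  c = 122−4² = 106
v_rel = (4, -14),  |v_rel|² = 212;  v_rel·d = (4)·(-1) + (-14)·(11) = -158
212·t² + 316·t + 106 = 0  ⇒  m = (-158)² − 212·106 = 2492
m = 2492 > 0,  v_rel·d = -158 < 0  ⇒  outside

inside=no margin=2492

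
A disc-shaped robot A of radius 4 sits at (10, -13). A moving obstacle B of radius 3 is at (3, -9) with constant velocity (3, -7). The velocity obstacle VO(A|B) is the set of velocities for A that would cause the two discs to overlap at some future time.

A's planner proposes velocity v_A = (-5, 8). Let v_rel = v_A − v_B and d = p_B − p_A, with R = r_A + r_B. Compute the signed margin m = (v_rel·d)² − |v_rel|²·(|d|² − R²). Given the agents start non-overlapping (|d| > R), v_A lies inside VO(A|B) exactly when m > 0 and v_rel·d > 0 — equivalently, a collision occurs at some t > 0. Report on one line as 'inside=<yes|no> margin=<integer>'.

d = (-7, 4),  |d|² = 65;  R = 4+3 = 7,  c = 65−7² = 16
v_rel = (-8, 15),  |v_rel|² = 289;  v_rel·d = (-8)·(-7) + (15)·(4) = 116
289·t² − 232·t + 16 = 0  ⇒  m = 116² − 289·16 = 8832
m = 8832 > 0,  v_rel·d = 116 > 0  ⇒  inside

inside=yes margin=8832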